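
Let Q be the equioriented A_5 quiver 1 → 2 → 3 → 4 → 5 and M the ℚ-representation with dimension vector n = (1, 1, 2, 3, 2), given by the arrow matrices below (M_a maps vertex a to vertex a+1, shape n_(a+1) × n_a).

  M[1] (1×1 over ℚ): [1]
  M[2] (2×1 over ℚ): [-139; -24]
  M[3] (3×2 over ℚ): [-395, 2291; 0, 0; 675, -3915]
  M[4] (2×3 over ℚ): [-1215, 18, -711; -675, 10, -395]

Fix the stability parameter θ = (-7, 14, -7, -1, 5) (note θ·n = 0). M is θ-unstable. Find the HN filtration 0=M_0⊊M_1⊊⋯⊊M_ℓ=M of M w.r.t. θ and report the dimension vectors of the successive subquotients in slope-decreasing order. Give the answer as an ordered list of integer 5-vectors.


Barcode: M ≅ I[1,4], I[3,3], I[4,4], I[4,5], I[5,5]. HN layers by μ_θ (4 steps, strictly decreasing):
  μ^(1)=5; μ^(2)=2; μ^(3)=-1; μ^(4)=-7

((0, 0, 0, 0, 2); (0, 1, 1, 1, 0); (0, 0, 0, 2, 0); (1, 0, 1, 0, 0))


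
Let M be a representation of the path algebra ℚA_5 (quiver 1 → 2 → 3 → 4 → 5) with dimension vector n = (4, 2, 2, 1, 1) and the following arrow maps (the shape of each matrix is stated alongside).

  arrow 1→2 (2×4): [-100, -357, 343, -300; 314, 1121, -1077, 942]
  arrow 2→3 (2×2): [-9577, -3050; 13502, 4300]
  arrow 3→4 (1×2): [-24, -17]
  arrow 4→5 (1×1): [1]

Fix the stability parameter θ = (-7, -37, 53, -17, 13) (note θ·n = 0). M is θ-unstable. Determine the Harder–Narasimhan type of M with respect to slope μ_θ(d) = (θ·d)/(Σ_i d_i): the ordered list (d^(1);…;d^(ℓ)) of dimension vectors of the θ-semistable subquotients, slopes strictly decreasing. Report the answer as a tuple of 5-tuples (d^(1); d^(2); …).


Interval decomposition of M: I[1,1]^2, I[1,2], I[1,5], I[3,3].
HN type (ℓ=4): μ^(1)=53; μ^(2)=49/3; μ^(3)=-7; μ^(4)=-22

((0, 0, 1, 0, 0); (0, 0, 1, 1, 1); (2, 0, 0, 0, 0); (2, 2, 0, 0, 0))


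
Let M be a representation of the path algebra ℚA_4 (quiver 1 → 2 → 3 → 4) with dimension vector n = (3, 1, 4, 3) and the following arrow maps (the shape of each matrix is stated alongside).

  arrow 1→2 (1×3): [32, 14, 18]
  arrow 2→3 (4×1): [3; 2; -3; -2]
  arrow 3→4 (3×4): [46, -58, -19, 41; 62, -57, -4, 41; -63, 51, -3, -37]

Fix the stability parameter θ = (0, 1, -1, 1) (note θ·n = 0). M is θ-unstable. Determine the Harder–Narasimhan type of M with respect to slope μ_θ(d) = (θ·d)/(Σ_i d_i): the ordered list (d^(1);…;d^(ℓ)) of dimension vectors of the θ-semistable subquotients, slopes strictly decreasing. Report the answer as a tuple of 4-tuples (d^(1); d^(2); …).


Via rank(M_{q-1}∘⋯∘M_p): M ≅ I[1,1]^2, I[1,4], I[3,3], I[3,4]^2.
μ_θ-semistable layers: μ^(1)=1; μ^(2)=0; μ^(3)=-1

((0, 0, 0, 3); (3, 1, 1, 0); (0, 0, 3, 0))


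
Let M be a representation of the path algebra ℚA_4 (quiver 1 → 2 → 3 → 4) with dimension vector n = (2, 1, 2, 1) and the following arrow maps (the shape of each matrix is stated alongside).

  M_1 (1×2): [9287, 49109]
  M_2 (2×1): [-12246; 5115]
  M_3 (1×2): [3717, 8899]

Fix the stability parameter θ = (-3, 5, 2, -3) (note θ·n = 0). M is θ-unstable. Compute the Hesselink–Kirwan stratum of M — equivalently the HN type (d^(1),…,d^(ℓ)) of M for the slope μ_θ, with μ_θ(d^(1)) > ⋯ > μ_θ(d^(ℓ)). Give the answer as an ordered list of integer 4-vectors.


Interval decomposition of M: I[1,1], I[1,4], I[3,3].
HN type (ℓ=3): μ^(1)=2; μ^(2)=4/3; μ^(3)=-3

((0, 0, 1, 0); (0, 1, 1, 1); (2, 0, 0, 0))


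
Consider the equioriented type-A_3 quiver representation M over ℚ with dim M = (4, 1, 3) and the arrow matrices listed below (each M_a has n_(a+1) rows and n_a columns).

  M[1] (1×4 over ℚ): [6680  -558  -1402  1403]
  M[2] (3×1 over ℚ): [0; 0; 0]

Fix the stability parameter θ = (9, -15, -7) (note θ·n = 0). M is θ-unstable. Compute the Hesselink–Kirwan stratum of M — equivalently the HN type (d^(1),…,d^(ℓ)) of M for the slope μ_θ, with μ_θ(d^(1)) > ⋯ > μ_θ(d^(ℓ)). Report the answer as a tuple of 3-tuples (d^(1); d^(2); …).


Via rank(M_{q-1}∘⋯∘M_p): M ≅ I[1,1]^3, I[1,2], I[3,3]^3.
μ_θ-semistable layers: μ^(1)=9; μ^(2)=-3; μ^(3)=-7

((3, 0, 0); (1, 1, 0); (0, 0, 3))


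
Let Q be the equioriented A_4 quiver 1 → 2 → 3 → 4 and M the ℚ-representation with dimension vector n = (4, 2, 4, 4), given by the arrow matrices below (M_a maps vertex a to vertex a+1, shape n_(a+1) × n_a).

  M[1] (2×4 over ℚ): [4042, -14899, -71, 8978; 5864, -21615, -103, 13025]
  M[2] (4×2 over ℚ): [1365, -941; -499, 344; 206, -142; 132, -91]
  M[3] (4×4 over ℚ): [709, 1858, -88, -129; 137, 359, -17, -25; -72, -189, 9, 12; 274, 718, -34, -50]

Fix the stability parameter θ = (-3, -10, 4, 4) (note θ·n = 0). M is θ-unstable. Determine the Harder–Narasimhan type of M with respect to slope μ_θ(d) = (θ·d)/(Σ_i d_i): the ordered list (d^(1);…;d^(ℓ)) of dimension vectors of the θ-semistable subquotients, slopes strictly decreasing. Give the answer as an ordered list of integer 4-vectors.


Interval decomposition of M: I[1,1]^2, I[1,3], I[1,4], I[3,3], I[3,4], I[4,4]^2.
HN type (ℓ=3): μ^(1)=4; μ^(2)=-3; μ^(3)=-13/2

((0, 0, 4, 4); (2, 0, 0, 0); (2, 2, 0, 0))


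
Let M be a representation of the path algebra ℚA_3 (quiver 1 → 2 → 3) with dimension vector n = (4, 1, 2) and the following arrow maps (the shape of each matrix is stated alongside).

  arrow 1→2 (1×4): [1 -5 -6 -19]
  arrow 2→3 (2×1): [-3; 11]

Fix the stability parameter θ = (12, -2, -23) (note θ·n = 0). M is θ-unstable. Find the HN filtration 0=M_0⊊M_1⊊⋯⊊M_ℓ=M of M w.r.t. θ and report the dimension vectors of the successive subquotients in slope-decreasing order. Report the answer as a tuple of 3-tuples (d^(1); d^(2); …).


Barcode: M ≅ I[1,1]^3, I[1,3], I[3,3]. HN layers by μ_θ (3 steps, strictly decreasing):
  μ^(1)=12; μ^(2)=-13/3; μ^(3)=-23

((3, 0, 0); (1, 1, 1); (0, 0, 1))


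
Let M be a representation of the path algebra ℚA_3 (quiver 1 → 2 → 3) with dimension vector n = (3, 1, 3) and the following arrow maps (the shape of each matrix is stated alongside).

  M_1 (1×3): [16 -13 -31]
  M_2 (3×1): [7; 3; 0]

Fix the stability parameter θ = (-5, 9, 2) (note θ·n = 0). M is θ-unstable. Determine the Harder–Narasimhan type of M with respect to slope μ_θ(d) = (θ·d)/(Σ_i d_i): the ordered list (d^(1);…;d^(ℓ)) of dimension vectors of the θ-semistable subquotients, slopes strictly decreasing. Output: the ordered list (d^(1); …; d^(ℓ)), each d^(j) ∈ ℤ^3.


Interval decomposition of M: I[1,1]^2, I[1,3], I[3,3]^2.
HN type (ℓ=3): μ^(1)=11/2; μ^(2)=2; μ^(3)=-5

((0, 1, 1); (0, 0, 2); (3, 0, 0))


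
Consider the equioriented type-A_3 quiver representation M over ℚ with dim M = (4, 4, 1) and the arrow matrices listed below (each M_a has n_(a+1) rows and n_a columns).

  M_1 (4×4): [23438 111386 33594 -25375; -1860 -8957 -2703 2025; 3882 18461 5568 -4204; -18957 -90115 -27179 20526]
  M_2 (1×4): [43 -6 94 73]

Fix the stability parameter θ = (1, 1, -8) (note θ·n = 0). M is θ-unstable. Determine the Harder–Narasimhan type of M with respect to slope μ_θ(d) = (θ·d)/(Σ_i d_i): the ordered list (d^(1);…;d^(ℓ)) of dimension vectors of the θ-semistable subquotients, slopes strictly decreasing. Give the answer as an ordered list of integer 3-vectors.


Interval decomposition of M: I[1,2]^3, I[1,3].
HN type (ℓ=2): μ^(1)=1; μ^(2)=-2

((3, 3, 0); (1, 1, 1))


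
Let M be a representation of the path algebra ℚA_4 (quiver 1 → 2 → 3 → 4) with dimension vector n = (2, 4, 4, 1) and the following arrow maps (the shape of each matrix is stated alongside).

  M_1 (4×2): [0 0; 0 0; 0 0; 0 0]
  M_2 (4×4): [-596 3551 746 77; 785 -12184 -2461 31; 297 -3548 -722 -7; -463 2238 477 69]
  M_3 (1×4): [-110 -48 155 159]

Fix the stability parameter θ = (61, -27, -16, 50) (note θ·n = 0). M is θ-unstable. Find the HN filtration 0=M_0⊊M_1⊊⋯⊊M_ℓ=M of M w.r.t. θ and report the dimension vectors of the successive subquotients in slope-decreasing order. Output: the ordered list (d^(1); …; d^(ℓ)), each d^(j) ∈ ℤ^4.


Via rank(M_{q-1}∘⋯∘M_p): M ≅ I[1,1]^2, I[2,2], I[2,3]^2, I[2,4], I[3,3].
μ_θ-semistable layers: μ^(1)=61; μ^(2)=50; μ^(3)=-16; μ^(4)=-27

((2, 0, 0, 0); (0, 0, 0, 1); (0, 0, 4, 0); (0, 4, 0, 0))


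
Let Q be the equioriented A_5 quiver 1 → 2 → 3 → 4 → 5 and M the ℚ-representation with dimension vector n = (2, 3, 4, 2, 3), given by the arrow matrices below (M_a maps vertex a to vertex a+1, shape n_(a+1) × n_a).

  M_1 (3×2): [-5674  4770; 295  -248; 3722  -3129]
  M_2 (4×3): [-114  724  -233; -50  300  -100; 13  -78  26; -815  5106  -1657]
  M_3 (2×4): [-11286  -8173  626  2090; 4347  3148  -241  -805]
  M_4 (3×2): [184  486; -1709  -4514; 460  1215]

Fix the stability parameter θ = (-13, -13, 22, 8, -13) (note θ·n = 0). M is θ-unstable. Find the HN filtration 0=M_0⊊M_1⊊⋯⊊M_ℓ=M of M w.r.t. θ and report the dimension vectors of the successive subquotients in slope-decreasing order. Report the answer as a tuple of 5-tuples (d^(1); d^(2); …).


Interval decomposition of M: I[1,2], I[1,3], I[2,5], I[3,3], I[3,5], I[5,5].
HN type (ℓ=3): μ^(1)=22; μ^(2)=17/3; μ^(3)=-13

((0, 0, 2, 0, 0); (0, 0, 2, 2, 2); (2, 3, 0, 0, 1))


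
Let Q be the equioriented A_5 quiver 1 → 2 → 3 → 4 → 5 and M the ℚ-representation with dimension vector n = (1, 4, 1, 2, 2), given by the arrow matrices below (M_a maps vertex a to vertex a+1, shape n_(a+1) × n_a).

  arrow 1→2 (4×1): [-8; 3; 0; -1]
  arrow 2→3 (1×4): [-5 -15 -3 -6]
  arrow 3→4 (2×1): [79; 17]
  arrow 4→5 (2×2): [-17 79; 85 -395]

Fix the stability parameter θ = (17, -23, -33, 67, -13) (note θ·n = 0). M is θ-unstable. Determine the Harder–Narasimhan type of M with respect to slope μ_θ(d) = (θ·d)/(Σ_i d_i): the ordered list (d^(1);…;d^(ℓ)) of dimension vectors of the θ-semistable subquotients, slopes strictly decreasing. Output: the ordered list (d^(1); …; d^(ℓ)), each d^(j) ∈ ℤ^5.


Via rank(M_{q-1}∘⋯∘M_p): M ≅ I[1,4], I[2,2]^3, I[4,5], I[5,5].
μ_θ-semistable layers: μ^(1)=67; μ^(2)=27; μ^(3)=-13; μ^(4)=-23

((0, 0, 0, 1, 0); (0, 0, 0, 1, 1); (1, 1, 1, 0, 1); (0, 3, 0, 0, 0))


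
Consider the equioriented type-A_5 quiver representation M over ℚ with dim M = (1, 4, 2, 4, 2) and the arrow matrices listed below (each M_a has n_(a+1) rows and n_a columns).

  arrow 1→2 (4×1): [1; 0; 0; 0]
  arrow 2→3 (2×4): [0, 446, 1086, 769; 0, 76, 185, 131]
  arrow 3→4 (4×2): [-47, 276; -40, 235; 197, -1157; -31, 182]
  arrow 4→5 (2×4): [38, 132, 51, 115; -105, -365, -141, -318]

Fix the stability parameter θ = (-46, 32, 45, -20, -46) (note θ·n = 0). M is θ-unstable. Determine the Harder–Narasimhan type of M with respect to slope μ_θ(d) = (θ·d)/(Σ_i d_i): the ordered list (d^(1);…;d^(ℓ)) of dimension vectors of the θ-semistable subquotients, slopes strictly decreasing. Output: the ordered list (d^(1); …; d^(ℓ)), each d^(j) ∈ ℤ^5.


Barcode: M ≅ I[1,2], I[2,2], I[2,4], I[2,5], I[4,4], I[4,5]. HN layers by μ_θ (6 steps, strictly decreasing):
  μ^(1)=32; μ^(2)=19; μ^(3)=11/4; μ^(4)=-20; μ^(5)=-33; μ^(6)=-46

((0, 2, 0, 0, 0); (0, 1, 1, 1, 0); (0, 1, 1, 1, 1); (0, 0, 0, 1, 0); (0, 0, 0, 1, 1); (1, 0, 0, 0, 0))


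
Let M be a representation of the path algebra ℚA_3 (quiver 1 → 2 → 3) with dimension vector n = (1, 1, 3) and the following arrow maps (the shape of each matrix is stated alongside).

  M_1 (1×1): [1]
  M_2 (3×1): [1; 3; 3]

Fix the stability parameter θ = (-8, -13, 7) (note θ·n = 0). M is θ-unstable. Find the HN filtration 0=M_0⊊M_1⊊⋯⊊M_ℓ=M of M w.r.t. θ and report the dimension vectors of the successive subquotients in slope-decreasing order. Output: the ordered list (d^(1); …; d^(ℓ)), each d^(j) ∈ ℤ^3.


Via rank(M_{q-1}∘⋯∘M_p): M ≅ I[1,3], I[3,3]^2.
μ_θ-semistable layers: μ^(1)=7; μ^(2)=-21/2

((0, 0, 3); (1, 1, 0))


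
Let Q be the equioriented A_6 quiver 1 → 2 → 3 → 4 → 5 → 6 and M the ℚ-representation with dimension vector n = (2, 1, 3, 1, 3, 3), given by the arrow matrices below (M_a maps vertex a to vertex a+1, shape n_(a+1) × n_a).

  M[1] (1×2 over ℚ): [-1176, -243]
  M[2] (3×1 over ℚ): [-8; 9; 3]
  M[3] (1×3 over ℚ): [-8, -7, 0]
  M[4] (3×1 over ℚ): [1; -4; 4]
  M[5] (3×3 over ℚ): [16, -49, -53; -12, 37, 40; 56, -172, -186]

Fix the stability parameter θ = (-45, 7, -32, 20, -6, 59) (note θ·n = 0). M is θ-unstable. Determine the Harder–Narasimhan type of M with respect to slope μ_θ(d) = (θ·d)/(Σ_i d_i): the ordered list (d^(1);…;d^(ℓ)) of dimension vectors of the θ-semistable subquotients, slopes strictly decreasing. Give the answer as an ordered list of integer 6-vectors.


Via rank(M_{q-1}∘⋯∘M_p): M ≅ I[1,1], I[1,5], I[3,3]^2, I[5,6]^2, I[6,6].
μ_θ-semistable layers: μ^(1)=59; μ^(2)=7; μ^(3)=-6; μ^(4)=-25/2; μ^(5)=-32; μ^(6)=-45

((0, 0, 0, 0, 0, 3); (0, 0, 0, 1, 1, 0); (0, 0, 0, 0, 2, 0); (0, 1, 1, 0, 0, 0); (0, 0, 2, 0, 0, 0); (2, 0, 0, 0, 0, 0))


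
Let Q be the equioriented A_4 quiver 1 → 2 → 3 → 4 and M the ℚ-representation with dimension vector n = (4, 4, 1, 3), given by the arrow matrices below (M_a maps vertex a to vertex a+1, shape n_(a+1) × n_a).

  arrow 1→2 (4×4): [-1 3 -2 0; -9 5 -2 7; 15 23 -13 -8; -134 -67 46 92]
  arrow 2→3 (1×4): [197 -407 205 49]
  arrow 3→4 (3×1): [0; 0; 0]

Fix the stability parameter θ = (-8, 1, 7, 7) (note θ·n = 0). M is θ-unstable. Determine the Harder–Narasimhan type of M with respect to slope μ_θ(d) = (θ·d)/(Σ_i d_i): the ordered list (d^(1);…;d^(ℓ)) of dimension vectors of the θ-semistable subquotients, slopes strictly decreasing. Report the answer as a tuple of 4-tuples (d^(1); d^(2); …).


Interval decomposition of M: I[1,2]^3, I[1,3], I[4,4]^3.
HN type (ℓ=3): μ^(1)=7; μ^(2)=1; μ^(3)=-8

((0, 0, 1, 3); (0, 4, 0, 0); (4, 0, 0, 0))


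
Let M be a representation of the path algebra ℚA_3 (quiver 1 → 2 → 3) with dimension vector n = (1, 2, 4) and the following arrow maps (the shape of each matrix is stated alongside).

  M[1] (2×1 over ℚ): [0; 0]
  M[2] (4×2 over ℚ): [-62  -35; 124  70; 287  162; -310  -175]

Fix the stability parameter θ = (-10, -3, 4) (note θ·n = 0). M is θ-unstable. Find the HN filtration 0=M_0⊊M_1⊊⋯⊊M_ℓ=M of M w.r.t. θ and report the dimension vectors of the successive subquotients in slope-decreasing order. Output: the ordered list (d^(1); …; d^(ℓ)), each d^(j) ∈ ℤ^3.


Barcode: M ≅ I[1,1], I[2,3]^2, I[3,3]^2. HN layers by μ_θ (3 steps, strictly decreasing):
  μ^(1)=4; μ^(2)=-3; μ^(3)=-10

((0, 0, 4); (0, 2, 0); (1, 0, 0))


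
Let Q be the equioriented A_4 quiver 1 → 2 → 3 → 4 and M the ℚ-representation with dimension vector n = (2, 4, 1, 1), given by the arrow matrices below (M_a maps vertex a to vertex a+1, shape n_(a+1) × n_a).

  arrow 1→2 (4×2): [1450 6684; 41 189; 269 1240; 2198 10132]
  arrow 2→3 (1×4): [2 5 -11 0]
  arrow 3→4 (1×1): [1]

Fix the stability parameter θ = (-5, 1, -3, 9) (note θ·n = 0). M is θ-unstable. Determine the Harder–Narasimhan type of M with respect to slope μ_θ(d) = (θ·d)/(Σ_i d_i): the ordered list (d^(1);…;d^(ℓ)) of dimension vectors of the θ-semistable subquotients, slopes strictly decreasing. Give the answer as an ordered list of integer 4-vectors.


Barcode: M ≅ I[1,2], I[1,4], I[2,2]^2. HN layers by μ_θ (4 steps, strictly decreasing):
  μ^(1)=9; μ^(2)=1; μ^(3)=-1; μ^(4)=-5

((0, 0, 0, 1); (0, 3, 0, 0); (0, 1, 1, 0); (2, 0, 0, 0))


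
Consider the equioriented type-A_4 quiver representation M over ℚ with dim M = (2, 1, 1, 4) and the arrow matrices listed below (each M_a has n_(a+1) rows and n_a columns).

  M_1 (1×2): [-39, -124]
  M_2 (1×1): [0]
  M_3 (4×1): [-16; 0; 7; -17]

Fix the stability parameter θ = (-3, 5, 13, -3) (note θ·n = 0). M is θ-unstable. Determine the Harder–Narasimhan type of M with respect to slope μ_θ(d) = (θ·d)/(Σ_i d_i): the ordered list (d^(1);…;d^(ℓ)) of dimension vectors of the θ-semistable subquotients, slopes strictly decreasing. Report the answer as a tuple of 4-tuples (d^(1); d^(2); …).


Interval decomposition of M: I[1,1], I[1,2], I[3,4], I[4,4]^3.
HN type (ℓ=2): μ^(1)=5; μ^(2)=-3

((0, 1, 1, 1); (2, 0, 0, 3))


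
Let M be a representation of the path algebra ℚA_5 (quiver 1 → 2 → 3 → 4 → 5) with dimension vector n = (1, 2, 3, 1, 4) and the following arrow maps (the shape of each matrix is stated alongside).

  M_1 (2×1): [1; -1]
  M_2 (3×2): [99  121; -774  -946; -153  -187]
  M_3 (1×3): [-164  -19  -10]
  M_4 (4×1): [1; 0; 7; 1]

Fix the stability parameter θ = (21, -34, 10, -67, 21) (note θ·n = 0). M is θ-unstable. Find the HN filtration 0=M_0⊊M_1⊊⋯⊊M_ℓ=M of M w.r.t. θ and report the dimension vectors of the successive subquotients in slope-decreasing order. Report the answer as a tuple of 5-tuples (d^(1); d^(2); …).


Interval decomposition of M: I[1,3], I[2,2], I[3,3], I[3,5], I[5,5]^3.
HN type (ℓ=5): μ^(1)=21; μ^(2)=10; μ^(3)=-13/2; μ^(4)=-57/2; μ^(5)=-34

((0, 0, 0, 0, 4); (0, 0, 2, 0, 0); (1, 1, 0, 0, 0); (0, 0, 1, 1, 0); (0, 1, 0, 0, 0))


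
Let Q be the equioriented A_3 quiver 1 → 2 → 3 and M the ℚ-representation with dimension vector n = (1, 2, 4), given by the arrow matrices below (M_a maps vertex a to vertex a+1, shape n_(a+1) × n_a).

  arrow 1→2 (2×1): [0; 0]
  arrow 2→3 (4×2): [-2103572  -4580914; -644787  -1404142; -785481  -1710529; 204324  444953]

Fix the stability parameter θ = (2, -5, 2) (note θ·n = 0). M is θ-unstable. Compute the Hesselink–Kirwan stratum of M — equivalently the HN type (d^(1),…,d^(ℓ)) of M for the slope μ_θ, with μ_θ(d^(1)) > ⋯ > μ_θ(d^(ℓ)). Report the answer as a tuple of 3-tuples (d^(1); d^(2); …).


Barcode: M ≅ I[1,1], I[2,3]^2, I[3,3]^2. HN layers by μ_θ (2 steps, strictly decreasing):
  μ^(1)=2; μ^(2)=-5

((1, 0, 4); (0, 2, 0))


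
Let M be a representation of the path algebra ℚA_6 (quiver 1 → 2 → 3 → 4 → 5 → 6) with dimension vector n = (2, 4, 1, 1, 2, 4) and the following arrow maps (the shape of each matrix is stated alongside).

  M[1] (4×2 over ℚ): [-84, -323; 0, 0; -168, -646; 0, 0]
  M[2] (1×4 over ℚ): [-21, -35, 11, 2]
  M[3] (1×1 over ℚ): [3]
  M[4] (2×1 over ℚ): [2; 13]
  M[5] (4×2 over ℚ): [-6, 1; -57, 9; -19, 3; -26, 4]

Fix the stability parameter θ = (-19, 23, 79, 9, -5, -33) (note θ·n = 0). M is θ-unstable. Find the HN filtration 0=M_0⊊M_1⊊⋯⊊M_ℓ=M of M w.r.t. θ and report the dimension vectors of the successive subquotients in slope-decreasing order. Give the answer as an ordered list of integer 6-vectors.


Barcode: M ≅ I[1,1], I[1,6], I[2,2]^3, I[5,6], I[6,6]^2. HN layers by μ_θ (4 steps, strictly decreasing):
  μ^(1)=23; μ^(2)=73/5; μ^(3)=-19; μ^(4)=-33

((0, 3, 0, 0, 0, 0); (0, 1, 1, 1, 1, 1); (2, 0, 0, 0, 1, 1); (0, 0, 0, 0, 0, 2))


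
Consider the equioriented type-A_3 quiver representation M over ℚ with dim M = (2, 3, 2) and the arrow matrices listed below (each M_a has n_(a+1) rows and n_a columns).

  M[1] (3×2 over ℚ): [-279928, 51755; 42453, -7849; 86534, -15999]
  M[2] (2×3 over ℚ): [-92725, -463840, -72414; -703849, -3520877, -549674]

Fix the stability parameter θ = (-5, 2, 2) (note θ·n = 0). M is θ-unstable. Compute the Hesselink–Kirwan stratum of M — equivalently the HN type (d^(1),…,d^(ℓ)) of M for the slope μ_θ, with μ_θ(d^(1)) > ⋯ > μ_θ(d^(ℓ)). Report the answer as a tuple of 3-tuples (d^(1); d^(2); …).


Via rank(M_{q-1}∘⋯∘M_p): M ≅ I[1,3]^2, I[2,2].
μ_θ-semistable layers: μ^(1)=2; μ^(2)=-5

((0, 3, 2); (2, 0, 0))


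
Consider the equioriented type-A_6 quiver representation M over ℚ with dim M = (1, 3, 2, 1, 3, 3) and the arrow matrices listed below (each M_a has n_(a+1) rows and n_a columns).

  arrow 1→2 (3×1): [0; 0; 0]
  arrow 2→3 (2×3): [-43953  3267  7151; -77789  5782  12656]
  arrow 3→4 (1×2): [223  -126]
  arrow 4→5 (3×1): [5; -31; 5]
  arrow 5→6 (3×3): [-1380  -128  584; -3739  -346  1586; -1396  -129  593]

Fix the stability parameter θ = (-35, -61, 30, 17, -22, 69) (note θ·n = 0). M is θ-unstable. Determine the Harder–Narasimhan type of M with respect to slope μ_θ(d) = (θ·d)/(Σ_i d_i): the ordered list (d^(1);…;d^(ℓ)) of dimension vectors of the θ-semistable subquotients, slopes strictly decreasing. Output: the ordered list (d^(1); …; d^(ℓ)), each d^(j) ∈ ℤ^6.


Interval decomposition of M: I[1,1], I[2,2], I[2,3], I[2,6], I[5,6]^2.
HN type (ℓ=6): μ^(1)=69; μ^(2)=30; μ^(3)=25/3; μ^(4)=-22; μ^(5)=-35; μ^(6)=-61

((0, 0, 0, 0, 0, 3); (0, 0, 1, 0, 0, 0); (0, 0, 1, 1, 1, 0); (0, 0, 0, 0, 2, 0); (1, 0, 0, 0, 0, 0); (0, 3, 0, 0, 0, 0))


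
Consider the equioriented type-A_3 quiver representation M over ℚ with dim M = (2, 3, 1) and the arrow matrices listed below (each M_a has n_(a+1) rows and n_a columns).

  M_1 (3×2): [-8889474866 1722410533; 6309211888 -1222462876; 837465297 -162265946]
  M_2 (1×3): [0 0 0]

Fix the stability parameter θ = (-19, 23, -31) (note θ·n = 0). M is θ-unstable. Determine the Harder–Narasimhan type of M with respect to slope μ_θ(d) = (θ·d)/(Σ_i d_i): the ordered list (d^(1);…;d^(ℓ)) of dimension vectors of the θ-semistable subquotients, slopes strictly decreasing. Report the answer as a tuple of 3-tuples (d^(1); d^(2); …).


Via rank(M_{q-1}∘⋯∘M_p): M ≅ I[1,2]^2, I[2,2], I[3,3].
μ_θ-semistable layers: μ^(1)=23; μ^(2)=-19; μ^(3)=-31

((0, 3, 0); (2, 0, 0); (0, 0, 1))


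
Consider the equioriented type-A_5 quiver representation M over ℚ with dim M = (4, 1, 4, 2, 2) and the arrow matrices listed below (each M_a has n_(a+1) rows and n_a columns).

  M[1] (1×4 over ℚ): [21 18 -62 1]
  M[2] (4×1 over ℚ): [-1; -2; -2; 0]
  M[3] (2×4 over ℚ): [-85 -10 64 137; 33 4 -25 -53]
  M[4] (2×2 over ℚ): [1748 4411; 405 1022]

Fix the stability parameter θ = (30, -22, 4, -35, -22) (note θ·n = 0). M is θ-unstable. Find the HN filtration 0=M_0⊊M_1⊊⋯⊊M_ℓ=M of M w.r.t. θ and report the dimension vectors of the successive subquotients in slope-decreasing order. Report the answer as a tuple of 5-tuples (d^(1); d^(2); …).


Interval decomposition of M: I[1,1]^3, I[1,5], I[3,3]^2, I[3,5].
HN type (ℓ=4): μ^(1)=30; μ^(2)=4; μ^(3)=-9; μ^(4)=-53/3

((3, 0, 0, 0, 0); (0, 0, 2, 0, 0); (1, 1, 1, 1, 1); (0, 0, 1, 1, 1))


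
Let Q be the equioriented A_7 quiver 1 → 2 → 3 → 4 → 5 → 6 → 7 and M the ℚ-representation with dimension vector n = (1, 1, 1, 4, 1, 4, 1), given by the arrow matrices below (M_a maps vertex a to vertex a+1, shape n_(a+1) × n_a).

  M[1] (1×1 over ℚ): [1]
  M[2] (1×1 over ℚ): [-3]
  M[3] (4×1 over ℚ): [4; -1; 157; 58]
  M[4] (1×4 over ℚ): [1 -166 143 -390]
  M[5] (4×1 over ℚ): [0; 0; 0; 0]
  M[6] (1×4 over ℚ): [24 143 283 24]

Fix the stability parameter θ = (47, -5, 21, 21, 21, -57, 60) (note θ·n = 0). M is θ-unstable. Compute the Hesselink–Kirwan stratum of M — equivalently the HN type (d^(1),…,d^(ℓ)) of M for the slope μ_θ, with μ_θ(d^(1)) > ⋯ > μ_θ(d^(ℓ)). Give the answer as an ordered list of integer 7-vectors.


Via rank(M_{q-1}∘⋯∘M_p): M ≅ I[1,5], I[4,4]^3, I[6,6]^3, I[6,7].
μ_θ-semistable layers: μ^(1)=60; μ^(2)=21; μ^(3)=-57

((0, 0, 0, 0, 0, 0, 1); (1, 1, 1, 4, 1, 0, 0); (0, 0, 0, 0, 0, 4, 0))


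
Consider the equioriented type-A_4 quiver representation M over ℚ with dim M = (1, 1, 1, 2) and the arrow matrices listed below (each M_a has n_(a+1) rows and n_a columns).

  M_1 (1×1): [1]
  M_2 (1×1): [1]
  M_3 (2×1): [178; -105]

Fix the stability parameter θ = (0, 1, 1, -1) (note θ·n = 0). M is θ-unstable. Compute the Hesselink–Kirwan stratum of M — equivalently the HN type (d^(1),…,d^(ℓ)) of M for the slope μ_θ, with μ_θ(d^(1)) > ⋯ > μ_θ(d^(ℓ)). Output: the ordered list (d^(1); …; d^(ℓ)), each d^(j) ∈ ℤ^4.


Via rank(M_{q-1}∘⋯∘M_p): M ≅ I[1,4], I[4,4].
μ_θ-semistable layers: μ^(1)=1/3; μ^(2)=0; μ^(3)=-1

((0, 1, 1, 1); (1, 0, 0, 0); (0, 0, 0, 1))


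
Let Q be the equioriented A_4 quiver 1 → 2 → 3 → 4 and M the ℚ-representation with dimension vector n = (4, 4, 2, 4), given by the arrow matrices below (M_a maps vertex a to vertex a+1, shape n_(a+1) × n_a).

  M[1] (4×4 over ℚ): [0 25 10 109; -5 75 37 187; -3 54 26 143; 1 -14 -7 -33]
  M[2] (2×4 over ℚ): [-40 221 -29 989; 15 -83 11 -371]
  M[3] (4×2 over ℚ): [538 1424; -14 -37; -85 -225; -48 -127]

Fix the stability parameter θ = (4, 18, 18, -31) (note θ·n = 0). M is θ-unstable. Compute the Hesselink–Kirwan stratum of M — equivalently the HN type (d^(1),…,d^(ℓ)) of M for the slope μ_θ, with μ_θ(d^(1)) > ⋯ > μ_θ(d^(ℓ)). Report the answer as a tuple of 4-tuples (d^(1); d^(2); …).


Via rank(M_{q-1}∘⋯∘M_p): M ≅ I[1,2]^2, I[1,4]^2, I[4,4]^2.
μ_θ-semistable layers: μ^(1)=18; μ^(2)=4; μ^(3)=9/4; μ^(4)=-31

((0, 2, 0, 0); (2, 0, 0, 0); (2, 2, 2, 2); (0, 0, 0, 2))


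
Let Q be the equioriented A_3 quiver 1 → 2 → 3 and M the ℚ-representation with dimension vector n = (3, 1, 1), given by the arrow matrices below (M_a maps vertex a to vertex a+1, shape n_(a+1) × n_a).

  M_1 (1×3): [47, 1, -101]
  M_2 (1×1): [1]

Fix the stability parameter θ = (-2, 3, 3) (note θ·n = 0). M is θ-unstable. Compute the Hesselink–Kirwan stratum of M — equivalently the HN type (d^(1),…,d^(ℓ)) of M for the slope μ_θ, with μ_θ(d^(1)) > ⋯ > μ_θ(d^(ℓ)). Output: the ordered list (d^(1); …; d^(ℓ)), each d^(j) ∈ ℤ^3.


Interval decomposition of M: I[1,1]^2, I[1,3].
HN type (ℓ=2): μ^(1)=3; μ^(2)=-2

((0, 1, 1); (3, 0, 0))


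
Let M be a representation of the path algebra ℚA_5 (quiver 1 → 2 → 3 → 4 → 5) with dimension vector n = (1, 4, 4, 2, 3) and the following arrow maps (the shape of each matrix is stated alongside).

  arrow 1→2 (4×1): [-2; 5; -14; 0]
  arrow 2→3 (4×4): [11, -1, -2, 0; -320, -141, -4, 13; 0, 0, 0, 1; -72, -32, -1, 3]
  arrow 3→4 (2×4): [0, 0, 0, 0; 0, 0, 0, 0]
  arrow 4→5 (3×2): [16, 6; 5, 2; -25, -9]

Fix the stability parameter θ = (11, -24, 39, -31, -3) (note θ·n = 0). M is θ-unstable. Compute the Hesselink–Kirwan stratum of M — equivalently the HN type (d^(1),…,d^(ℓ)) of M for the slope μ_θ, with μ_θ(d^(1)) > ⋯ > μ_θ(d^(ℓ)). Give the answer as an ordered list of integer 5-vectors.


Barcode: M ≅ I[1,3], I[2,3]^3, I[4,5]^2, I[5,5]. HN layers by μ_θ (5 steps, strictly decreasing):
  μ^(1)=39; μ^(2)=-3; μ^(3)=-13/2; μ^(4)=-24; μ^(5)=-31

((0, 0, 4, 0, 0); (0, 0, 0, 0, 3); (1, 1, 0, 0, 0); (0, 3, 0, 0, 0); (0, 0, 0, 2, 0))


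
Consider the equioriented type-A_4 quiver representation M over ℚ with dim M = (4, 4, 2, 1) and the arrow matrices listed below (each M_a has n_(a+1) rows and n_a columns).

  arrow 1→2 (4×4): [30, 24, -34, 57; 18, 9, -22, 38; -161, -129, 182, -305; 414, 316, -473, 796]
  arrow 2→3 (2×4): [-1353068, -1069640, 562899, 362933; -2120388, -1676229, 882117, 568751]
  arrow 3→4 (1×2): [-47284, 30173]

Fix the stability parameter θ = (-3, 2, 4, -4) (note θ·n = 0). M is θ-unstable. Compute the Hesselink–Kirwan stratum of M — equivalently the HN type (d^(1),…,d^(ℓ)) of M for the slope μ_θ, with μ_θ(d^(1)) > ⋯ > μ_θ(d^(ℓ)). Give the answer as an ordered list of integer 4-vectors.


Interval decomposition of M: I[1,2]^2, I[1,3], I[1,4].
HN type (ℓ=4): μ^(1)=4; μ^(2)=2; μ^(3)=2/3; μ^(4)=-3

((0, 0, 1, 0); (0, 3, 0, 0); (0, 1, 1, 1); (4, 0, 0, 0))


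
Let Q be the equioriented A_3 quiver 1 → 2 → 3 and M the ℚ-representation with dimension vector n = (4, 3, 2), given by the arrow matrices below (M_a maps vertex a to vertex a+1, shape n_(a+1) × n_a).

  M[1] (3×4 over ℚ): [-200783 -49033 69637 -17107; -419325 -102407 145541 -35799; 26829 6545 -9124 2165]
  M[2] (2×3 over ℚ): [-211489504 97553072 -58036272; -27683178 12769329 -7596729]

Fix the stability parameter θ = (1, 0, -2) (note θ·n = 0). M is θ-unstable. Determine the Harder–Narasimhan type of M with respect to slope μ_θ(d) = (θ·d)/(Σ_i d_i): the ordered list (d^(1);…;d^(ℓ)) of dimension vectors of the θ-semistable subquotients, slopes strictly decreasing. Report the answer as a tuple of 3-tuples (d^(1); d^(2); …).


Interval decomposition of M: I[1,1], I[1,2]^2, I[1,3], I[3,3].
HN type (ℓ=4): μ^(1)=1; μ^(2)=1/2; μ^(3)=-1/3; μ^(4)=-2

((1, 0, 0); (2, 2, 0); (1, 1, 1); (0, 0, 1))


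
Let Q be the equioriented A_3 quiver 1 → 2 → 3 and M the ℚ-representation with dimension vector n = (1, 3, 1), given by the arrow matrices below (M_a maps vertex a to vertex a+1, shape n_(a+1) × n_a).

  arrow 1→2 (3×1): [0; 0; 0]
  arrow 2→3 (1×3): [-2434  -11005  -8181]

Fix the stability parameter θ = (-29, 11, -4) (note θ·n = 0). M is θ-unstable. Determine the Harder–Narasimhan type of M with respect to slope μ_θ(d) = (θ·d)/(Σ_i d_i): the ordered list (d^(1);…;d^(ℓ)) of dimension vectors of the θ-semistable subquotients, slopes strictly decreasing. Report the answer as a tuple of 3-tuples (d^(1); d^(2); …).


Interval decomposition of M: I[1,1], I[2,2]^2, I[2,3].
HN type (ℓ=3): μ^(1)=11; μ^(2)=7/2; μ^(3)=-29

((0, 2, 0); (0, 1, 1); (1, 0, 0))


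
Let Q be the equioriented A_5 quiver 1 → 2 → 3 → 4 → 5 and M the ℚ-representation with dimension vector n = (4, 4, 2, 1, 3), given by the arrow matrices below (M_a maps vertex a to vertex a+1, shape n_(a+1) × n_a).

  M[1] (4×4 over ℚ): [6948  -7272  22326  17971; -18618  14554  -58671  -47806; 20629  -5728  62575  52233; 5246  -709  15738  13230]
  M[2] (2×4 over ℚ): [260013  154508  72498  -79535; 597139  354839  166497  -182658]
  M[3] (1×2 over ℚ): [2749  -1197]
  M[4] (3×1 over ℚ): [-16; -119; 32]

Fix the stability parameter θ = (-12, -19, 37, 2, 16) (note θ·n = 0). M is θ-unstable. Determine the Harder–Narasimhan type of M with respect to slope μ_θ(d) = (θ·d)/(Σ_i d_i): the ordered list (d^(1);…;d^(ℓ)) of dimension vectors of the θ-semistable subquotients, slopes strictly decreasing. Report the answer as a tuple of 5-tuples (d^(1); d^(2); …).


Barcode: M ≅ I[1,2]^2, I[1,3], I[1,5], I[5,5]^2. HN layers by μ_θ (4 steps, strictly decreasing):
  μ^(1)=37; μ^(2)=55/3; μ^(3)=16; μ^(4)=-31/2

((0, 0, 1, 0, 0); (0, 0, 1, 1, 1); (0, 0, 0, 0, 2); (4, 4, 0, 0, 0))


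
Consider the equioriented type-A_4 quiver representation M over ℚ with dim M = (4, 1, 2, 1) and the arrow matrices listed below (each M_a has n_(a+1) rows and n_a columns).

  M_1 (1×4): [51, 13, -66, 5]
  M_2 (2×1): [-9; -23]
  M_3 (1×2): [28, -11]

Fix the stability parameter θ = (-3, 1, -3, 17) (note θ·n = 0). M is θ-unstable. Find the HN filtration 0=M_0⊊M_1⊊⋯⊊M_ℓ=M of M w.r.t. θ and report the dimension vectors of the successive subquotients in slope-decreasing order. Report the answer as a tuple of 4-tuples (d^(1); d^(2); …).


Via rank(M_{q-1}∘⋯∘M_p): M ≅ I[1,1]^3, I[1,4], I[3,3].
μ_θ-semistable layers: μ^(1)=17; μ^(2)=-1; μ^(3)=-3

((0, 0, 0, 1); (0, 1, 1, 0); (4, 0, 1, 0))


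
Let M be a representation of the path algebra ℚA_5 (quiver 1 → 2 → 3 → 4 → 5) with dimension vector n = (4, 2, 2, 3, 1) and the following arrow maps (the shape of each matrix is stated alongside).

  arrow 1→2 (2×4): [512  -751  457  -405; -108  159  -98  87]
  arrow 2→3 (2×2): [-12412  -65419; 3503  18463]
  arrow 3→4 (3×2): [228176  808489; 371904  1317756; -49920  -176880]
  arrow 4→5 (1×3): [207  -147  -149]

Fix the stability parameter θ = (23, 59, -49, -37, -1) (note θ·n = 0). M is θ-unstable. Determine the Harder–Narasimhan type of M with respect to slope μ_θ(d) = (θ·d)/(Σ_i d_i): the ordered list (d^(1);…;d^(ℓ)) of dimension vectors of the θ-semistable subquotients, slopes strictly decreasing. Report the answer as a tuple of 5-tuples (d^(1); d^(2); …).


Interval decomposition of M: I[1,1]^2, I[1,3], I[1,5], I[4,4]^2.
HN type (ℓ=4): μ^(1)=23; μ^(2)=11; μ^(3)=-1; μ^(4)=-37

((2, 0, 0, 0, 0); (1, 1, 1, 0, 0); (1, 1, 1, 1, 1); (0, 0, 0, 2, 0))


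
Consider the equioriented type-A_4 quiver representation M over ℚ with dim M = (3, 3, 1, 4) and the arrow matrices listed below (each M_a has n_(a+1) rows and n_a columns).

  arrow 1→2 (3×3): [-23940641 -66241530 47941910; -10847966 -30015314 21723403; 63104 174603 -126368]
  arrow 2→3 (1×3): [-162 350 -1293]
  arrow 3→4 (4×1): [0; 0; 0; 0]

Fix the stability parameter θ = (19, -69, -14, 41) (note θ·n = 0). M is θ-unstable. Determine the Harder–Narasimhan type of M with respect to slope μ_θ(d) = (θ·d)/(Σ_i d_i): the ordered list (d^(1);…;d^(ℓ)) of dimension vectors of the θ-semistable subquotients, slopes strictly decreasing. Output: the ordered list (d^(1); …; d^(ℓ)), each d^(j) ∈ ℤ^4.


Via rank(M_{q-1}∘⋯∘M_p): M ≅ I[1,2]^2, I[1,3], I[4,4]^4.
μ_θ-semistable layers: μ^(1)=41; μ^(2)=-14; μ^(3)=-25

((0, 0, 0, 4); (0, 0, 1, 0); (3, 3, 0, 0))


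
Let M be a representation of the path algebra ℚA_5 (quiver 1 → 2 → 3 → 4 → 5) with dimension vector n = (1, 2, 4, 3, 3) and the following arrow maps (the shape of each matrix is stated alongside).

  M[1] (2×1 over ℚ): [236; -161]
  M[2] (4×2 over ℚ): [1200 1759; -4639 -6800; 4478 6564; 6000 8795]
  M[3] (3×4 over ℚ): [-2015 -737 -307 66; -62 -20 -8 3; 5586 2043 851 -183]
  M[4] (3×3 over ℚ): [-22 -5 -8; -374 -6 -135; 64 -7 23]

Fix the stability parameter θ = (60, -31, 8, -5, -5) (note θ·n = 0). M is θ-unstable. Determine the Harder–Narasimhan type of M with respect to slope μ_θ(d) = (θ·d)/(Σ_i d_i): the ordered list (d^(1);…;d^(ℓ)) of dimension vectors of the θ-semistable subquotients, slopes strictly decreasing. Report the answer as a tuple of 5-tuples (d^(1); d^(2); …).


Interval decomposition of M: I[1,5], I[2,5], I[3,3], I[3,4], I[5,5].
HN type (ℓ=6): μ^(1)=8; μ^(2)=27/5; μ^(3)=3/2; μ^(4)=-2/3; μ^(5)=-5; μ^(6)=-31

((0, 0, 1, 0, 0); (1, 1, 1, 1, 1); (0, 0, 1, 1, 0); (0, 0, 1, 1, 1); (0, 0, 0, 0, 1); (0, 1, 0, 0, 0))


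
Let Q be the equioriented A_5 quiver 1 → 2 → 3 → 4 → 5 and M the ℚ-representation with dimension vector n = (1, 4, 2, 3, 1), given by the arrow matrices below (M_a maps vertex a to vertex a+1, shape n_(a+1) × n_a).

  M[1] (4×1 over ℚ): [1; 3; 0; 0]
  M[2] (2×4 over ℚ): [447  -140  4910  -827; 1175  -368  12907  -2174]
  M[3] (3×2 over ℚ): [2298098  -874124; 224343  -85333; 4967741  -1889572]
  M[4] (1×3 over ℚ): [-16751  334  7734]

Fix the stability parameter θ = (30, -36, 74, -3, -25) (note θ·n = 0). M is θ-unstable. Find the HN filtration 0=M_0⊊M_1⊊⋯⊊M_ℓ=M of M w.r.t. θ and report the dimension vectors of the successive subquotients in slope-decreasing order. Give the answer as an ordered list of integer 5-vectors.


Barcode: M ≅ I[1,4], I[2,2]^2, I[2,5], I[4,4]. HN layers by μ_θ (4 steps, strictly decreasing):
  μ^(1)=71/2; μ^(2)=46/3; μ^(3)=-3; μ^(4)=-36

((0, 0, 1, 1, 0); (0, 0, 1, 1, 1); (1, 1, 0, 1, 0); (0, 3, 0, 0, 0))


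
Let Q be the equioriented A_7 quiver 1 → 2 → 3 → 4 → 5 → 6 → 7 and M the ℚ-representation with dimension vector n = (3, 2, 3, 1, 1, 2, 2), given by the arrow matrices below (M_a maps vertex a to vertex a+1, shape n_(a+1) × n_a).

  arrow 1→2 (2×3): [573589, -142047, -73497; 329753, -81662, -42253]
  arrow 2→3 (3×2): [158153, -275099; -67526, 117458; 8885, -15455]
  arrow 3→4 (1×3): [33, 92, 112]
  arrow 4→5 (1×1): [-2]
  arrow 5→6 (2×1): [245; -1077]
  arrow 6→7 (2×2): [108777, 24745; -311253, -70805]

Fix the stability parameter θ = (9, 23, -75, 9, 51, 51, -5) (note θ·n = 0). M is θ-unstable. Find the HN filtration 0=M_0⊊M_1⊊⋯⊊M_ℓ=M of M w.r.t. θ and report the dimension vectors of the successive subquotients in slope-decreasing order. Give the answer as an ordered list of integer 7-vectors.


Barcode: M ≅ I[1,1], I[1,2], I[1,6], I[3,3]^2, I[6,7], I[7,7]. HN layers by μ_θ (6 steps, strictly decreasing):
  μ^(1)=51; μ^(2)=23; μ^(3)=9; μ^(4)=-5; μ^(5)=-43/3; μ^(6)=-75

((0, 0, 0, 0, 1, 1, 0); (0, 1, 0, 0, 0, 1, 1); (2, 0, 0, 1, 0, 0, 0); (0, 0, 0, 0, 0, 0, 1); (1, 1, 1, 0, 0, 0, 0); (0, 0, 2, 0, 0, 0, 0))


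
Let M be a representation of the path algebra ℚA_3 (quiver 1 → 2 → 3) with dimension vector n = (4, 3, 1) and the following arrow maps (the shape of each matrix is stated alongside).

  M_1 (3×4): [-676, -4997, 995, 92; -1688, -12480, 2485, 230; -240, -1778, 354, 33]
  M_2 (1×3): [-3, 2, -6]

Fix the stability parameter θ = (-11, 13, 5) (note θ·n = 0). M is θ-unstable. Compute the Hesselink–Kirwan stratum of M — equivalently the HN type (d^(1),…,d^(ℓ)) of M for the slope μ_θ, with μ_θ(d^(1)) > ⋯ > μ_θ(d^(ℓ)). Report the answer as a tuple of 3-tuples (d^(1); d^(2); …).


Via rank(M_{q-1}∘⋯∘M_p): M ≅ I[1,1], I[1,2]^2, I[1,3].
μ_θ-semistable layers: μ^(1)=13; μ^(2)=9; μ^(3)=-11

((0, 2, 0); (0, 1, 1); (4, 0, 0))


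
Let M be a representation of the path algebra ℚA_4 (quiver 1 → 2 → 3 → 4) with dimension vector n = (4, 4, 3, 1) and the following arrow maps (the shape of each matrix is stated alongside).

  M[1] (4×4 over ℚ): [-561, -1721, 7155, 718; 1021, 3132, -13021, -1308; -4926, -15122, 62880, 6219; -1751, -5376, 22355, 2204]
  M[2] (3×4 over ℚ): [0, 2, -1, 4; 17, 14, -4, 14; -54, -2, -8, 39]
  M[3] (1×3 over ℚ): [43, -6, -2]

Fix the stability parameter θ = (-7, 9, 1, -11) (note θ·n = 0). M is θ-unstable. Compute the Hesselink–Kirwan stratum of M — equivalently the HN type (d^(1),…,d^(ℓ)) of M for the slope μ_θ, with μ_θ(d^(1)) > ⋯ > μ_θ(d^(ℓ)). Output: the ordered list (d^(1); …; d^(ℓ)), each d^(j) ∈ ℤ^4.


Interval decomposition of M: I[1,2], I[1,3]^2, I[1,4].
HN type (ℓ=4): μ^(1)=9; μ^(2)=5; μ^(3)=-1/3; μ^(4)=-7

((0, 1, 0, 0); (0, 2, 2, 0); (0, 1, 1, 1); (4, 0, 0, 0))


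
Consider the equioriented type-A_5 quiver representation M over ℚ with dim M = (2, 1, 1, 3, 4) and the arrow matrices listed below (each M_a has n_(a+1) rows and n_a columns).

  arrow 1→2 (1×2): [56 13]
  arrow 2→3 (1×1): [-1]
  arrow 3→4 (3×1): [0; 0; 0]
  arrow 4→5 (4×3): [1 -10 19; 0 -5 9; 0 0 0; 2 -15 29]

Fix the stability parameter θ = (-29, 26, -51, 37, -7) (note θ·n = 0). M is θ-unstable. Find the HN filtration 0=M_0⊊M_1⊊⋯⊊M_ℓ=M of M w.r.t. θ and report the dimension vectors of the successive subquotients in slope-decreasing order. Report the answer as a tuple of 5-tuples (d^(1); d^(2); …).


Interval decomposition of M: I[1,1], I[1,3], I[4,4], I[4,5]^2, I[5,5]^2.
HN type (ℓ=5): μ^(1)=37; μ^(2)=15; μ^(3)=-7; μ^(4)=-25/2; μ^(5)=-29

((0, 0, 0, 1, 0); (0, 0, 0, 2, 2); (0, 0, 0, 0, 2); (0, 1, 1, 0, 0); (2, 0, 0, 0, 0))


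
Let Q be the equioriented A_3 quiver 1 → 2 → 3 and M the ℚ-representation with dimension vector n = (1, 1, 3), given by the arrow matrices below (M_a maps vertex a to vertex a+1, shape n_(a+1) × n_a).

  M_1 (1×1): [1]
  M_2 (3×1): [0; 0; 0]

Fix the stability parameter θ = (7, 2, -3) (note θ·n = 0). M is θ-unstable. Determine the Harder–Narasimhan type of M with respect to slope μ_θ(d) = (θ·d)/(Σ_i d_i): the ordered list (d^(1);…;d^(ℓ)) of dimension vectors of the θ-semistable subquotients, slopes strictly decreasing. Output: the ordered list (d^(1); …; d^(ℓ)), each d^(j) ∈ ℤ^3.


Via rank(M_{q-1}∘⋯∘M_p): M ≅ I[1,2], I[3,3]^3.
μ_θ-semistable layers: μ^(1)=9/2; μ^(2)=-3

((1, 1, 0); (0, 0, 3))


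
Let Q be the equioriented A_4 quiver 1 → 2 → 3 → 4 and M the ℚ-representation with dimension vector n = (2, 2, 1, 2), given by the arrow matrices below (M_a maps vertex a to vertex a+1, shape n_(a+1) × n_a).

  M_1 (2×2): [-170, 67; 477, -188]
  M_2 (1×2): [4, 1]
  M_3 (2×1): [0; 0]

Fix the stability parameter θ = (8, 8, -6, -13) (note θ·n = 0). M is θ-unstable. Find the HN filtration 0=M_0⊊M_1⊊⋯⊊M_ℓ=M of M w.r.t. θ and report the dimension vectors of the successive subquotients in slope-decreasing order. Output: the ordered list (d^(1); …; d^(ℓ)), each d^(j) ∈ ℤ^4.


Via rank(M_{q-1}∘⋯∘M_p): M ≅ I[1,2], I[1,3], I[4,4]^2.
μ_θ-semistable layers: μ^(1)=8; μ^(2)=10/3; μ^(3)=-13

((1, 1, 0, 0); (1, 1, 1, 0); (0, 0, 0, 2))
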